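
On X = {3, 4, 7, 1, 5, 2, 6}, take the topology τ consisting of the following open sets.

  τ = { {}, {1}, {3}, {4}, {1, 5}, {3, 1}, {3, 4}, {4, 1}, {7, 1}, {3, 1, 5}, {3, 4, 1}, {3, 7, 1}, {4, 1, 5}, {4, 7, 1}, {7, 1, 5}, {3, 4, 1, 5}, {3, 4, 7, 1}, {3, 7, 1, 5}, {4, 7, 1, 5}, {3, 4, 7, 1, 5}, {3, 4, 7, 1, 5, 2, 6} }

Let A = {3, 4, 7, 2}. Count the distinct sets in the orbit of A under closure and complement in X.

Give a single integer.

cl via duality: int({1, 5, 6}) = {1, 5}, so X∖{1, 5} = {3, 4, 7, 2, 6}
Write k for closure, c for complement:
  1. A     = {3, 4, 7, 2}
  2. kA    = {3, 4, 7, 2, 6}
  3. cA    = {1, 5, 6}
  4. ckA   = {1, 5}
  5. kcA   = {7, 1, 5, 2, 6}
  6. ckcA  = {3, 4}
  7. kckcA = {3, 4, 2, 6}
  8. ckckcA = {7, 1, 5}
applying k or c yields no new set

8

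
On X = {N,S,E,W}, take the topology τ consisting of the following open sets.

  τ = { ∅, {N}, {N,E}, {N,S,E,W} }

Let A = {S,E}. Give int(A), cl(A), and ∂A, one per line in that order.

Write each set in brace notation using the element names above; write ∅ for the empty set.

int(A) = ∅
cl(A)  = {S,E,W}
∂A     = {S,E,W}

open subsets of A: ∅; so int(A) = ∅
closure: X∖int(X∖A) = X∖{N} = {S,E,W}
∂A = {S,E,W} minus ∅ = {S,E,W}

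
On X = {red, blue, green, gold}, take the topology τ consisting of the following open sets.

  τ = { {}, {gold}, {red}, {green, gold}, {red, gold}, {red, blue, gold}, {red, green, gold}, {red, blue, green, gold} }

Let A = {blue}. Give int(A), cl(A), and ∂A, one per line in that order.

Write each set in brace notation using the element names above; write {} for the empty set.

U open, U⊆A: {}. int(A) = ⋃ = {}
X∖A={red, green, gold}, int(X∖A)={red, green, gold}, hence cl(A)={blue}
∂A: remove int from cl → {blue}

int(A) = {}
cl(A)  = {blue}
∂A     = {blue}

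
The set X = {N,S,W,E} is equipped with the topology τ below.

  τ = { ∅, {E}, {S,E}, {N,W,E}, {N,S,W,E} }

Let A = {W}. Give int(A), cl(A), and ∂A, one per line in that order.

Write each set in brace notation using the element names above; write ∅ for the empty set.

int(A) = ∅
cl(A)  = {N,W}
∂A     = {N,W}

opens ⊆ A: ∅; union → int = ∅
complement {N,S,E}; its interior {S,E}; cl(A) = X∖{S,E} = {N,W}
boundary = {N,W} ∖ ∅ = {N,W}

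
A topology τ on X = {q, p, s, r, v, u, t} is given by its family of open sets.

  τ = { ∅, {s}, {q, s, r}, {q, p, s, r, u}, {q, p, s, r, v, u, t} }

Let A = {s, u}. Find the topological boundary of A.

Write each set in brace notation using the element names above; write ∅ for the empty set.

{q, p, r, v, u, t}

interior: largest open inside A is {s} (from ∅, {s})
cl via duality: int({q, p, r, v, t}) = ∅, so X∖∅ = {q, p, s, r, v, u, t}
cl∖int = {q, p, r, v, u, t}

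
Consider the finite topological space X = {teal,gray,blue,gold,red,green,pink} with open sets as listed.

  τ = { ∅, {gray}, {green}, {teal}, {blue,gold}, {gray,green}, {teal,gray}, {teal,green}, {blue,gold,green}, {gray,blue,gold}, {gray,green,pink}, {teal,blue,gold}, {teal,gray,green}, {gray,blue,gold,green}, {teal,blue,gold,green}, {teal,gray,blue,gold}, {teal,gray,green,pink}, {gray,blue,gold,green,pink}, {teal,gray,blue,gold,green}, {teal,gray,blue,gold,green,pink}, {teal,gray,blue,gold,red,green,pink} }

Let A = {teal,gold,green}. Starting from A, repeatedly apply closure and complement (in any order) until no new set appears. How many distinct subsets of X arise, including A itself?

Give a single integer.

10

cl via duality: int({gray,blue,red,pink}) = {gray}, so X∖{gray} = {teal,blue,gold,red,green,pink}
Write k for closure, c for complement:
  1. A     = {teal,gold,green}
  2. kA    = {teal,blue,gold,red,green,pink}
  3. cA    = {gray,blue,red,pink}
  4. ckA   = {gray}
  5. kcA   = {gray,blue,gold,red,pink}
  6. kckA  = {gray,red,pink}
  7. ckcA  = {teal,green}
  8. ckckA = {teal,blue,gold,green}
  9. kckcA = {teal,red,green,pink}
  10. ckckcA = {gray,blue,gold}
applying k or c yields no new set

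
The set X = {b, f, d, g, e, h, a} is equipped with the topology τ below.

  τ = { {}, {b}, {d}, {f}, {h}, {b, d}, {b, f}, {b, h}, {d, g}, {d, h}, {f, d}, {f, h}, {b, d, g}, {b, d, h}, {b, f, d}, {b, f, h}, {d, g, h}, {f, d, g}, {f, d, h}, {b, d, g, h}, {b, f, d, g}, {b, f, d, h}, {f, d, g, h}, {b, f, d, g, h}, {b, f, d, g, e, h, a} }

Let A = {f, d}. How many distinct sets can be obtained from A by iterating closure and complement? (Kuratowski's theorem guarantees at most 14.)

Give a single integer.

6

X∖A={b, g, e, h, a}, int(X∖A)={b, h}, hence cl(A)={f, d, g, e, a}
Orbit (k=closure, c=complement):
  1. A     = {f, d}
  2. kA    = {f, d, g, e, a}
  3. cA    = {b, g, e, h, a}
  4. ckA   = {b, h}
  5. kckA  = {b, e, h, a}
  6. ckckA = {f, d, g}
(closed under both — stop)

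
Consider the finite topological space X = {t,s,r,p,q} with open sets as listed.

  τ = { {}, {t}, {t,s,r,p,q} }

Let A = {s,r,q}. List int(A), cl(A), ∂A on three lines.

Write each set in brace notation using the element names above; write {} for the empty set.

interior: largest open inside A is {} (from {})
cl via duality: int({t,p}) = {t}, so X∖{t} = {s,r,p,q}
cl∖int = {s,r,p,q}

int(A) = {}
cl(A)  = {s,r,p,q}
∂A     = {s,r,p,q}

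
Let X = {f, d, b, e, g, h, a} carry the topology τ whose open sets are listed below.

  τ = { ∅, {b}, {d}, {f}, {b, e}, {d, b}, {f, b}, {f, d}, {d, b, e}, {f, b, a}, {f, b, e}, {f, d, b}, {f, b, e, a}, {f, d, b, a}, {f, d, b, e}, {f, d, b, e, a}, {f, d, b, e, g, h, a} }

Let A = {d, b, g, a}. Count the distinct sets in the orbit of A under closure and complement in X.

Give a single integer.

X∖A={f, e, h}, int(X∖A)={f}, hence cl(A)={d, b, e, g, h, a}
Orbit (k=closure, c=complement):
  1. A     = {d, b, g, a}
  2. kA    = {d, b, e, g, h, a}
  3. cA    = {f, e, h}
  4. ckA   = {f}
  5. kcA   = {f, e, g, h, a}
  6. kckA  = {f, g, h, a}
  7. ckcA  = {d, b}
  8. ckckA = {d, b, e}
(closed under both — stop)

8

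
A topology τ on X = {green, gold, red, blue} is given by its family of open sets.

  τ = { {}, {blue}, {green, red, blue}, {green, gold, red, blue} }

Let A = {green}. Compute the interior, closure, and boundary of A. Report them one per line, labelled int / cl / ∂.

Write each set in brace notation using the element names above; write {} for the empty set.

U open, U⊆A: {}. int(A) = ⋃ = {}
X∖A={gold, red, blue}, int(X∖A)={blue}, hence cl(A)={green, gold, red}
∂A: remove int from cl → {green, gold, red}

int(A) = {}
cl(A)  = {green, gold, red}
∂A     = {green, gold, red}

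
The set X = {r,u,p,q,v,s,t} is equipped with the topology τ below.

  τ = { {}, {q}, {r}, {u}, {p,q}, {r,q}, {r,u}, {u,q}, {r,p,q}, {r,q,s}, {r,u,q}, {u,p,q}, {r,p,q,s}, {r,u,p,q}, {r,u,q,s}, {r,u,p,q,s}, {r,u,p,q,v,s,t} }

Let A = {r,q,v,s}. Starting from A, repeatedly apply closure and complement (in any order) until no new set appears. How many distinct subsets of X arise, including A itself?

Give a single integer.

complement {u,p,t}; its interior {u}; cl(A) = X∖{u} = {r,p,q,v,s,t}
With k = closure, c = complement:
  1. A     = {r,q,v,s}
  2. kA    = {r,p,q,v,s,t}
  3. cA    = {u,p,t}
  4. ckA   = {u}
  5. kcA   = {u,p,v,t}
  6. kckA  = {u,v,t}
  7. ckcA  = {r,q,s}
  8. ckckA = {r,p,q,s}
k, c of each give nothing new

8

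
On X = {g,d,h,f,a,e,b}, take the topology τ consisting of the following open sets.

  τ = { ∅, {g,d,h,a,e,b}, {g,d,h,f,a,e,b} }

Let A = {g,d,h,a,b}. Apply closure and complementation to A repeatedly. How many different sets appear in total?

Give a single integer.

4

X∖A={f,e}, int(X∖A)=∅, hence cl(A)={g,d,h,f,a,e,b}
Orbit (k=closure, c=complement):
  1. A     = {g,d,h,a,b}
  2. kA    = {g,d,h,f,a,e,b}
  3. cA    = {f,e}
  4. ckA   = ∅
(closed under both — stop)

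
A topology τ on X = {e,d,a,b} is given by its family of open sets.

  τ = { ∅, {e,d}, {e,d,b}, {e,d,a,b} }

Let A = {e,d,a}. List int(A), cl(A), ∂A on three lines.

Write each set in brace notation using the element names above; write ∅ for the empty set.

int(A) = {e,d}
cl(A)  = {e,d,a,b}
∂A     = {a,b}

open subsets of A: ∅, {e,d}; so int(A) = {e,d}
closure: X∖int(X∖A) = X∖∅ = {e,d,a,b}
∂A = {e,d,a,b} minus {e,d} = {a,b}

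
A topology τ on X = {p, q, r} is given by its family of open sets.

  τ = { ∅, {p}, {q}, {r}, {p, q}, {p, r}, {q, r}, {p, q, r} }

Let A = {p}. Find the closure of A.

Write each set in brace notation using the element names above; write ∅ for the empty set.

X∖A={q, r}, int(X∖A)={q, r}, hence cl(A)={p}

{p}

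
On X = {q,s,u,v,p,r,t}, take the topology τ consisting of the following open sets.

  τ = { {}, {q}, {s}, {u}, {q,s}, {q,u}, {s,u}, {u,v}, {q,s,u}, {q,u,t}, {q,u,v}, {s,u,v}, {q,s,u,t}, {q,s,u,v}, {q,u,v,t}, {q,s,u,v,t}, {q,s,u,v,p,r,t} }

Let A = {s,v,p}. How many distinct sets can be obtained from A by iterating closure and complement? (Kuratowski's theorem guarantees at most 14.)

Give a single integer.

closure: X∖int(X∖A) = X∖{q,u,t} = {s,v,p,r}
Let k=closure and c=complement:
  1. A     = {s,v,p}
  2. kA    = {s,v,p,r}
  3. cA    = {q,u,r,t}
  4. ckA   = {q,u,t}
  5. kcA   = {q,u,v,p,r,t}
  6. ckcA  = {s}
  7. kckcA = {s,p,r}
  8. ckckcA = {q,u,v,t}
— saturated at 8

8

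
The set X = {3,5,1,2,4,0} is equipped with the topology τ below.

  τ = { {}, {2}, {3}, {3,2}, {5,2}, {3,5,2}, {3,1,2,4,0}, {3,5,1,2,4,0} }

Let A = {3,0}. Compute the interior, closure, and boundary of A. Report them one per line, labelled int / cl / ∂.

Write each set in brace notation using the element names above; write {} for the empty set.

int(A) = {3}
cl(A)  = {3,1,4,0}
∂A     = {1,4,0}

interior: largest open inside A is {3} (from {}, {3})
cl via duality: int({5,1,2,4}) = {5,2}, so X∖{5,2} = {3,1,4,0}
cl∖int = {1,4,0}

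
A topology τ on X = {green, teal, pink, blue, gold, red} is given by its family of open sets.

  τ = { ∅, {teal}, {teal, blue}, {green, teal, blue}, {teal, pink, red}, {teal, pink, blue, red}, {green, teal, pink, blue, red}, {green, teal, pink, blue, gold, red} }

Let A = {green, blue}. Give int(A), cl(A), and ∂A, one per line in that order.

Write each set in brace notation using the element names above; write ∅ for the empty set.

open subsets of A: ∅; so int(A) = ∅
closure: X∖int(X∖A) = X∖{teal, pink, red} = {green, blue, gold}
∂A = {green, blue, gold} minus ∅ = {green, blue, gold}

int(A) = ∅
cl(A)  = {green, blue, gold}
∂A     = {green, blue, gold}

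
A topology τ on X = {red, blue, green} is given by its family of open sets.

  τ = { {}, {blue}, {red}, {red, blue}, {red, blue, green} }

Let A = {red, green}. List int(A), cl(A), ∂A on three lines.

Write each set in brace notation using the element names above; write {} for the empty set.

int(A) = {red}
cl(A)  = {red, green}
∂A     = {green}

interior: largest open inside A is {red} (from {}, {red})
cl via duality: int({blue}) = {blue}, so X∖{blue} = {red, green}
cl∖int = {green}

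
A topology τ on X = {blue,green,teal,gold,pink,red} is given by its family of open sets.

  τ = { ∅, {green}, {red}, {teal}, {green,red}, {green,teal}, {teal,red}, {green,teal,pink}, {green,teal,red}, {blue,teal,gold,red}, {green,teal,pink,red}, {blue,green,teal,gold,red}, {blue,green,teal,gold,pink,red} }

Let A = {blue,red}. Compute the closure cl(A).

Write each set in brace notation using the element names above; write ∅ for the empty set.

X∖A={green,teal,gold,pink}, int(X∖A)={green,teal,pink}, hence cl(A)={blue,gold,red}

{blue,gold,red}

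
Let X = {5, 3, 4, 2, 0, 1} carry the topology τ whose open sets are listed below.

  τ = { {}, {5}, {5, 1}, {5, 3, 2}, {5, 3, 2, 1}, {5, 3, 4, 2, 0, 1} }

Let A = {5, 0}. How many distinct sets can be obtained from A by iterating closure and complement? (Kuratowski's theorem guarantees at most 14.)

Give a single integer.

closure: X∖int(X∖A) = X∖{} = {5, 3, 4, 2, 0, 1}
Let k=closure and c=complement:
  1. A     = {5, 0}
  2. kA    = {5, 3, 4, 2, 0, 1}
  3. cA    = {3, 4, 2, 1}
  4. ckA   = {}
  5. kcA   = {3, 4, 2, 0, 1}
  6. ckcA  = {5}
— saturated at 6

6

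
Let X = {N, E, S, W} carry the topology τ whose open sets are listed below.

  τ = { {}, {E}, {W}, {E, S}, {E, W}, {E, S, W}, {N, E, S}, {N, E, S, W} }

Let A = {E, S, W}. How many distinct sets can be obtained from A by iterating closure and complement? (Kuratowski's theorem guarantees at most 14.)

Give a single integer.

X∖A={N}, int(X∖A)={}, hence cl(A)={N, E, S, W}
Orbit (k=closure, c=complement):
  1. A     = {E, S, W}
  2. kA    = {N, E, S, W}
  3. cA    = {N}
  4. ckA   = {}
(closed under both — stop)

4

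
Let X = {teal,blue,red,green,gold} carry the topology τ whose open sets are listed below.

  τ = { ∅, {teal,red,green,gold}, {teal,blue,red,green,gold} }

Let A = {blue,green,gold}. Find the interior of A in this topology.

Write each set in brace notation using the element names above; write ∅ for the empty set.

∅

open subsets of A: ∅; so int(A) = ∅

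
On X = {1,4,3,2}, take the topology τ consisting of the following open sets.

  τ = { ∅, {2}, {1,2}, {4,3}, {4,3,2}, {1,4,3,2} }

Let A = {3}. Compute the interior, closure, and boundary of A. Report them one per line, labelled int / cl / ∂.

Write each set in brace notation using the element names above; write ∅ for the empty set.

opens ⊆ A: ∅; union → int = ∅
complement {1,4,2}; its interior {1,2}; cl(A) = X∖{1,2} = {4,3}
boundary = {4,3} ∖ ∅ = {4,3}

int(A) = ∅
cl(A)  = {4,3}
∂A     = {4,3}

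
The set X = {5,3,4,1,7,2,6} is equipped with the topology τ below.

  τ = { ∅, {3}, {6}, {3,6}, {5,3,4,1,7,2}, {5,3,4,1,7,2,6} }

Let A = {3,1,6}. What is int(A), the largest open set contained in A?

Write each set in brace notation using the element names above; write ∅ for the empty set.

interior: largest open inside A is {3,6} (from ∅, {6}, {3}, {3,6})

{3,6}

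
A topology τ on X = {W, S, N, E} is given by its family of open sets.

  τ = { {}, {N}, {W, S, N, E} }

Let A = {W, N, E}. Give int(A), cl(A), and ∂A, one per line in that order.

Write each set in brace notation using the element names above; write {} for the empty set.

int(A) = {N}
cl(A)  = {W, S, N, E}
∂A     = {W, S, E}

open subsets of A: {}, {N}; so int(A) = {N}
closure: X∖int(X∖A) = X∖{} = {W, S, N, E}
∂A = {W, S, N, E} minus {N} = {W, S, E}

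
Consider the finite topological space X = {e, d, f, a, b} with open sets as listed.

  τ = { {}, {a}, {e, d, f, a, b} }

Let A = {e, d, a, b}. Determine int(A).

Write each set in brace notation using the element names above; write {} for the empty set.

open subsets of A: {}, {a}; so int(A) = {a}

{a}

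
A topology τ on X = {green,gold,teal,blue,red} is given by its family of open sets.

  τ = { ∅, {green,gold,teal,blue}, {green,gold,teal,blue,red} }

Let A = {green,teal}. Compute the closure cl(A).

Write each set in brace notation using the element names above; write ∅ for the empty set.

complement {gold,blue,red}; its interior ∅; cl(A) = X∖∅ = {green,gold,teal,blue,red}

{green,gold,teal,blue,red}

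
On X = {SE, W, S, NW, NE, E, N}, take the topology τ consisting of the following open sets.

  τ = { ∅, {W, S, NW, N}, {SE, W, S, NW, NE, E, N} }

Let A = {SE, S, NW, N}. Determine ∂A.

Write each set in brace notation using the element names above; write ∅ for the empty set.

{SE, W, S, NW, NE, E, N}

interior: largest open inside A is ∅ (from ∅)
cl via duality: int({W, NE, E}) = ∅, so X∖∅ = {SE, W, S, NW, NE, E, N}
cl∖int = {SE, W, S, NW, NE, E, N}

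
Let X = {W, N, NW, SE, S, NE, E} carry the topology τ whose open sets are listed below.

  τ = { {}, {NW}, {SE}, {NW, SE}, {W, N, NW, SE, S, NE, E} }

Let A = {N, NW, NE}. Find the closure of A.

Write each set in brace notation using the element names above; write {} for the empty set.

{W, N, NW, S, NE, E}

cl via duality: int({W, SE, S, E}) = {SE}, so X∖{SE} = {W, N, NW, S, NE, E}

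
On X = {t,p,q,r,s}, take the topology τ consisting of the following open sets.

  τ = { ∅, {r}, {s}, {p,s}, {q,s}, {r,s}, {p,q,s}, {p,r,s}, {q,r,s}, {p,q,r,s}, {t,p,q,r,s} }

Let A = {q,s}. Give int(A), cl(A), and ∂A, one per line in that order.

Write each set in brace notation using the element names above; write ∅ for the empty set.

open subsets of A: ∅, {s}, {q,s}; so int(A) = {q,s}
closure: X∖int(X∖A) = X∖{r} = {t,p,q,s}
∂A = {t,p,q,s} minus {q,s} = {t,p}

int(A) = {q,s}
cl(A)  = {t,p,q,s}
∂A     = {t,p}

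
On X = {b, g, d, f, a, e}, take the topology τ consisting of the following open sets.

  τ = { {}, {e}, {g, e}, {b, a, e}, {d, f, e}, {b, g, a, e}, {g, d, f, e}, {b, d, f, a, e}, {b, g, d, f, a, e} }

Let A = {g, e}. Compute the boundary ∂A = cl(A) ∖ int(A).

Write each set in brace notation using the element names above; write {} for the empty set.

{b, d, f, a}

interior: largest open inside A is {g, e} (from {}, {e}, {g, e})
cl via duality: int({b, d, f, a}) = {}, so X∖{} = {b, g, d, f, a, e}
cl∖int = {b, d, f, a}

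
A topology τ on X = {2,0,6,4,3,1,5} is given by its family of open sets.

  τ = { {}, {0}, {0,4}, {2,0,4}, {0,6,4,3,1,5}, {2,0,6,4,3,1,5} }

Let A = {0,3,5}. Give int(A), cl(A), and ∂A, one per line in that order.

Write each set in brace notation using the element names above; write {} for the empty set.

int(A) = {0}
cl(A)  = {2,0,6,4,3,1,5}
∂A     = {2,6,4,3,1,5}

open subsets of A: {}, {0}; so int(A) = {0}
closure: X∖int(X∖A) = X∖{} = {2,0,6,4,3,1,5}
∂A = {2,0,6,4,3,1,5} minus {0} = {2,6,4,3,1,5}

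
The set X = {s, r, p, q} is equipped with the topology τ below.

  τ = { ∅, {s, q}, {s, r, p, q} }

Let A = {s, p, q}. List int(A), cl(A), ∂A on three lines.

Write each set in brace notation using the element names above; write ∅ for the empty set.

open subsets of A: ∅, {s, q}; so int(A) = {s, q}
closure: X∖int(X∖A) = X∖∅ = {s, r, p, q}
∂A = {s, r, p, q} minus {s, q} = {r, p}

int(A) = {s, q}
cl(A)  = {s, r, p, q}
∂A     = {r, p}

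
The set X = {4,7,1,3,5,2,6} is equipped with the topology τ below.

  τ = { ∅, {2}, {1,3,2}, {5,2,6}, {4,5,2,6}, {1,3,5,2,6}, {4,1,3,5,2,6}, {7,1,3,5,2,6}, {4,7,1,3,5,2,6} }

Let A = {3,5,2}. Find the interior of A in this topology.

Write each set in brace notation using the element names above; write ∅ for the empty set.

U open, U⊆A: ∅, {2}. int(A) = ⋃ = {2}

{2}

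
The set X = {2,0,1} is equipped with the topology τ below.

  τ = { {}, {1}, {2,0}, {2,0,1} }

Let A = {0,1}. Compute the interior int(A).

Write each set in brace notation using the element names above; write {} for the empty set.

open subsets of A: {}, {1}; so int(A) = {1}

{1}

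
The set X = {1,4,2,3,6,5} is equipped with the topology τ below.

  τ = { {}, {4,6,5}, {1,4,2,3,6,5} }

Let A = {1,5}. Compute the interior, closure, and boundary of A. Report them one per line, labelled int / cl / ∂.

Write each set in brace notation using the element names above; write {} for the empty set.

opens ⊆ A: {}; union → int = {}
complement {4,2,3,6}; its interior {}; cl(A) = X∖{} = {1,4,2,3,6,5}
boundary = {1,4,2,3,6,5} ∖ {} = {1,4,2,3,6,5}

int(A) = {}
cl(A)  = {1,4,2,3,6,5}
∂A     = {1,4,2,3,6,5}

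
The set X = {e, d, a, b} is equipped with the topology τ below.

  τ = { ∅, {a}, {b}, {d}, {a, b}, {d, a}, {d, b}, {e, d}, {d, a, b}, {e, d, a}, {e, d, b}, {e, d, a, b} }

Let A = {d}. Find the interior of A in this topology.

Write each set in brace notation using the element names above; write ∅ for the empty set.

opens ⊆ A: ∅, {d}; union → int = {d}

{d}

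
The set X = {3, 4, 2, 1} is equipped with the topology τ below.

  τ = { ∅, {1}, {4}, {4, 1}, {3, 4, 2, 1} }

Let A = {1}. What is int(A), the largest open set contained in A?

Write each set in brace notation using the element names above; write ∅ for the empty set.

U open, U⊆A: ∅, {1}. int(A) = ⋃ = {1}

{1}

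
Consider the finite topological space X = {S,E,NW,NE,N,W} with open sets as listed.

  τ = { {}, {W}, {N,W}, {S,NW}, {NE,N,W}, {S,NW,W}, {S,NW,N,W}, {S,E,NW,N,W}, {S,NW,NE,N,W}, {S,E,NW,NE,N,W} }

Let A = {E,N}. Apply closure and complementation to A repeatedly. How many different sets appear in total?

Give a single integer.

6

closure: X∖int(X∖A) = X∖{S,NW,W} = {E,NE,N}
Let k=closure and c=complement:
  1. A     = {E,N}
  2. kA    = {E,NE,N}
  3. cA    = {S,NW,NE,W}
  4. ckA   = {S,NW,W}
  5. kcA   = {S,E,NW,NE,N,W}
  6. ckcA  = {}
— saturated at 6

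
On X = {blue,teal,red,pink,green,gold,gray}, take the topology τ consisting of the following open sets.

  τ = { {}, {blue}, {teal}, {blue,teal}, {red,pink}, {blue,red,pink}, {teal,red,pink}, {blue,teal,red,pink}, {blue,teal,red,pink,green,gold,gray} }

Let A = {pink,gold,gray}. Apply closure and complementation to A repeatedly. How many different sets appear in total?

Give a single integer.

cl via duality: int({blue,teal,red,green}) = {blue,teal}, so X∖{blue,teal} = {red,pink,green,gold,gray}
Write k for closure, c for complement:
  1. A     = {pink,gold,gray}
  2. kA    = {red,pink,green,gold,gray}
  3. cA    = {blue,teal,red,green}
  4. ckA   = {blue,teal}
  5. kcA   = {blue,teal,red,pink,green,gold,gray}
  6. kckA  = {blue,teal,green,gold,gray}
  7. ckcA  = {}
  8. ckckA = {red,pink}
applying k or c yields no new set

8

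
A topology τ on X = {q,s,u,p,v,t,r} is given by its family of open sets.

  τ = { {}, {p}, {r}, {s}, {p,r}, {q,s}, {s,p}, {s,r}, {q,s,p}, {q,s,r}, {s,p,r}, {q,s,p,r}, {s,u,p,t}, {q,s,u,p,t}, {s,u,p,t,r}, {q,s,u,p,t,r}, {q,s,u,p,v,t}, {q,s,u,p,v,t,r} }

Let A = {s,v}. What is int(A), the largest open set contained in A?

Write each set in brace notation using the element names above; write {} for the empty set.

U open, U⊆A: {}, {s}. int(A) = ⋃ = {s}

{s}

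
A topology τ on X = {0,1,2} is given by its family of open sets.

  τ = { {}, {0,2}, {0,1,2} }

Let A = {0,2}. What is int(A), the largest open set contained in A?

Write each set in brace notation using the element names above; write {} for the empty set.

opens ⊆ A: {}, {0,2}; union → int = {0,2}

{0,2}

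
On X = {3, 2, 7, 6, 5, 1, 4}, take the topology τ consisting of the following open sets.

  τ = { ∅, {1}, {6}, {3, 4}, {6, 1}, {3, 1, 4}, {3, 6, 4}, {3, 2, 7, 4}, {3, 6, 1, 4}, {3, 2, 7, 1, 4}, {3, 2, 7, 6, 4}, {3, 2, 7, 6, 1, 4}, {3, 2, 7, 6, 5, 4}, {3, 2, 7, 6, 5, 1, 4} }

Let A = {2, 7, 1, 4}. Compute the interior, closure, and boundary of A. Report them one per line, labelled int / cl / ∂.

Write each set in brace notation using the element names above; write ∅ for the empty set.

int(A) = {1}
cl(A)  = {3, 2, 7, 5, 1, 4}
∂A     = {3, 2, 7, 5, 4}

U open, U⊆A: ∅, {1}. int(A) = ⋃ = {1}
X∖A={3, 6, 5}, int(X∖A)={6}, hence cl(A)={3, 2, 7, 5, 1, 4}
∂A: remove int from cl → {3, 2, 7, 5, 4}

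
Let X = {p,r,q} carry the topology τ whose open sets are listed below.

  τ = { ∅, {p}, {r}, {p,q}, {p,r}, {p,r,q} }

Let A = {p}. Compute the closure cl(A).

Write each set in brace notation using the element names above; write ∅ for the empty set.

{p,q}

complement {r,q}; its interior {r}; cl(A) = X∖{r} = {p,q}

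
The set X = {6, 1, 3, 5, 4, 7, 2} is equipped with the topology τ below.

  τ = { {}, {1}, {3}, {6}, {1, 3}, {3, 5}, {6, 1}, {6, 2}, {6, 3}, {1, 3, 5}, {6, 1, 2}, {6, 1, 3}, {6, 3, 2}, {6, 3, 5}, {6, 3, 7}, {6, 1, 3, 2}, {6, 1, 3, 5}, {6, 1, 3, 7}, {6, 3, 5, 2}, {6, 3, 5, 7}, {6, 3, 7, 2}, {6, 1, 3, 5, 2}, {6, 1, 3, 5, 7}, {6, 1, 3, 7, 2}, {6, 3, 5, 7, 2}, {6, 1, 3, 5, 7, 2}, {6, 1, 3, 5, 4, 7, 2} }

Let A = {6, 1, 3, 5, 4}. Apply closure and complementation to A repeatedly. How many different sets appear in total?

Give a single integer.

cl via duality: int({7, 2}) = {}, so X∖{} = {6, 1, 3, 5, 4, 7, 2}
Write k for closure, c for complement:
  1. A     = {6, 1, 3, 5, 4}
  2. kA    = {6, 1, 3, 5, 4, 7, 2}
  3. cA    = {7, 2}
  4. ckA   = {}
  5. kcA   = {4, 7, 2}
  6. ckcA  = {6, 1, 3, 5}
applying k or c yields no new set

6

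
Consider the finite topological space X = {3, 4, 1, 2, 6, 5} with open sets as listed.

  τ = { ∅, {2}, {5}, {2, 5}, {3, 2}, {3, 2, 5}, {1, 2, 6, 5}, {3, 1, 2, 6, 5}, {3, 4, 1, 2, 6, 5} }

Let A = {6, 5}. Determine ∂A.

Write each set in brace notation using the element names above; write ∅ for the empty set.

U open, U⊆A: ∅, {5}. int(A) = ⋃ = {5}
X∖A={3, 4, 1, 2}, int(X∖A)={3, 2}, hence cl(A)={4, 1, 6, 5}
∂A: remove int from cl → {4, 1, 6}

{4, 1, 6}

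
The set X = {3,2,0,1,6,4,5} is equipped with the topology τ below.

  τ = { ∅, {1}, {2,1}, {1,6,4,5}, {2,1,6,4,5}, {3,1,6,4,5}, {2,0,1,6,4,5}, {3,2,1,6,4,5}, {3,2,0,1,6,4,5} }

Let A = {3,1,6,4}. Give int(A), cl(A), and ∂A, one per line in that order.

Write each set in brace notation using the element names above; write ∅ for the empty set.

open subsets of A: ∅, {1}; so int(A) = {1}
closure: X∖int(X∖A) = X∖∅ = {3,2,0,1,6,4,5}
∂A = {3,2,0,1,6,4,5} minus {1} = {3,2,0,6,4,5}

int(A) = {1}
cl(A)  = {3,2,0,1,6,4,5}
∂A     = {3,2,0,6,4,5}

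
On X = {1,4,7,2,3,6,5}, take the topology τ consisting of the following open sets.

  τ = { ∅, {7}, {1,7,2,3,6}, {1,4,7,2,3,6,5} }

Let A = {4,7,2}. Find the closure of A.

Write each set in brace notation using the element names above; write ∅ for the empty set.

closure: X∖int(X∖A) = X∖∅ = {1,4,7,2,3,6,5}

{1,4,7,2,3,6,5}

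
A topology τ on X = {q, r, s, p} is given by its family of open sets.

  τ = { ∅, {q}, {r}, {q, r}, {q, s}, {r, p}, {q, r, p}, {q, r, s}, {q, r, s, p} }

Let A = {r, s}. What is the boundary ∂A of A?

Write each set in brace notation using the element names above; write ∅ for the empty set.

{s, p}

opens ⊆ A: ∅, {r}; union → int = {r}
complement {q, p}; its interior {q}; cl(A) = X∖{q} = {r, s, p}
boundary = {r, s, p} ∖ {r} = {s, p}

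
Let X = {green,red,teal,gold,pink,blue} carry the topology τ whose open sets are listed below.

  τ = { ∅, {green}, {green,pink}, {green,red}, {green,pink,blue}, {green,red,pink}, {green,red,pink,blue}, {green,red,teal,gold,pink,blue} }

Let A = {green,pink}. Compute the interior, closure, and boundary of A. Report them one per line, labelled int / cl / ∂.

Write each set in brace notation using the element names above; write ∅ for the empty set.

opens ⊆ A: ∅, {green}, {green,pink}; union → int = {green,pink}
complement {red,teal,gold,blue}; its interior ∅; cl(A) = X∖∅ = {green,red,teal,gold,pink,blue}
boundary = {green,red,teal,gold,pink,blue} ∖ {green,pink} = {red,teal,gold,blue}

int(A) = {green,pink}
cl(A)  = {green,red,teal,gold,pink,blue}
∂A     = {red,teal,gold,blue}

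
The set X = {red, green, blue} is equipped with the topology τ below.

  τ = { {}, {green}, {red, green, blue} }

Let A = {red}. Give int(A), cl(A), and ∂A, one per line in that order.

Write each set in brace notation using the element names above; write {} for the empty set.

int(A) = {}
cl(A)  = {red, blue}
∂A     = {red, blue}

interior: largest open inside A is {} (from {})
cl via duality: int({green, blue}) = {green}, so X∖{green} = {red, blue}
cl∖int = {red, blue}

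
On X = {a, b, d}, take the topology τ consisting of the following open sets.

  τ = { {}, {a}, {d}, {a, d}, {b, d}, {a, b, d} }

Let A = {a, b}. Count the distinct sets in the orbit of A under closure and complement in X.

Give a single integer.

X∖A={d}, int(X∖A)={d}, hence cl(A)={a, b}
Orbit (k=closure, c=complement):
  1. A     = {a, b}
  2. cA    = {d}
  3. kcA   = {b, d}
  4. ckcA  = {a}
(closed under both — stop)

4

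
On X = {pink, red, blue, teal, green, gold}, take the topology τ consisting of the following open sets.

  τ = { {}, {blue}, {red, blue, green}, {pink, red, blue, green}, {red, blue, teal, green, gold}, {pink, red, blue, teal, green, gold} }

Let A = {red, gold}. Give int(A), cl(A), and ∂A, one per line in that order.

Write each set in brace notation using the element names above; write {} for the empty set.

opens ⊆ A: {}; union → int = {}
complement {pink, blue, teal, green}; its interior {blue}; cl(A) = X∖{blue} = {pink, red, teal, green, gold}
boundary = {pink, red, teal, green, gold} ∖ {} = {pink, red, teal, green, gold}

int(A) = {}
cl(A)  = {pink, red, teal, green, gold}
∂A     = {pink, red, teal, green, gold}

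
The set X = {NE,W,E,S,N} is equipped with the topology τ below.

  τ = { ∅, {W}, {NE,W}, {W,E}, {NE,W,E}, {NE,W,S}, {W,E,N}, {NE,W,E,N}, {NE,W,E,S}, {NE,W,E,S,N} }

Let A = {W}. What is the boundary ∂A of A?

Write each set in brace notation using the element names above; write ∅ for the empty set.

U open, U⊆A: ∅, {W}. int(A) = ⋃ = {W}
X∖A={NE,E,S,N}, int(X∖A)=∅, hence cl(A)={NE,W,E,S,N}
∂A: remove int from cl → {NE,E,S,N}

{NE,E,S,N}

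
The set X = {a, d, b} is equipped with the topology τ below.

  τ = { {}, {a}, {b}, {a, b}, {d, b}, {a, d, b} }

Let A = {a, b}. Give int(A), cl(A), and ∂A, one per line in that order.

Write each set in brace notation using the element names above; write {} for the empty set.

int(A) = {a, b}
cl(A)  = {a, d, b}
∂A     = {d}

opens ⊆ A: {}, {b}, {a}, {a, b}; union → int = {a, b}
complement {d}; its interior {}; cl(A) = X∖{} = {a, d, b}
boundary = {a, d, b} ∖ {a, b} = {d}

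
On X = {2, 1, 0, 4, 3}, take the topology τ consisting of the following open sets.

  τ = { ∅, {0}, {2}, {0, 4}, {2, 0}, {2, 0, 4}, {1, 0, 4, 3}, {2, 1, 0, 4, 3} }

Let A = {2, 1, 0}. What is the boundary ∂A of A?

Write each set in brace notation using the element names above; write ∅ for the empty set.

{1, 4, 3}

opens ⊆ A: ∅, {0}, {2}, {2, 0}; union → int = {2, 0}
complement {4, 3}; its interior ∅; cl(A) = X∖∅ = {2, 1, 0, 4, 3}
boundary = {2, 1, 0, 4, 3} ∖ {2, 0} = {1, 4, 3}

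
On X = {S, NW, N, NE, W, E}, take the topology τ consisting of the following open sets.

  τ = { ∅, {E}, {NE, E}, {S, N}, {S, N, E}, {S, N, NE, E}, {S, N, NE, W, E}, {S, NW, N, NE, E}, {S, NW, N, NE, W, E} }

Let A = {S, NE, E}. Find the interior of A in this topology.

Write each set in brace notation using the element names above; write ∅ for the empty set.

{NE, E}

open subsets of A: ∅, {E}, {NE, E}; so int(A) = {NE, E}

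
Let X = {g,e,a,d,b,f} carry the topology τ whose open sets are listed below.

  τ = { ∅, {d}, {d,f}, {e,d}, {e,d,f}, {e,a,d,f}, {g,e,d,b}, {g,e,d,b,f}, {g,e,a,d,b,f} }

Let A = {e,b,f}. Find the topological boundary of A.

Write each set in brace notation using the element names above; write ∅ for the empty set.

{g,e,a,b,f}

U open, U⊆A: ∅. int(A) = ⋃ = ∅
X∖A={g,a,d}, int(X∖A)={d}, hence cl(A)={g,e,a,b,f}
∂A: remove int from cl → {g,e,a,b,f}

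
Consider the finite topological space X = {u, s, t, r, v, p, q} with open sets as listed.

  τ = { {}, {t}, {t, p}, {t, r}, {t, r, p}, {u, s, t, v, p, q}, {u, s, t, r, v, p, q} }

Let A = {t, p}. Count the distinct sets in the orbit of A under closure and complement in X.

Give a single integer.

4

closure: X∖int(X∖A) = X∖{} = {u, s, t, r, v, p, q}
Let k=closure and c=complement:
  1. A     = {t, p}
  2. kA    = {u, s, t, r, v, p, q}
  3. cA    = {u, s, r, v, q}
  4. ckA   = {}
— saturated at 4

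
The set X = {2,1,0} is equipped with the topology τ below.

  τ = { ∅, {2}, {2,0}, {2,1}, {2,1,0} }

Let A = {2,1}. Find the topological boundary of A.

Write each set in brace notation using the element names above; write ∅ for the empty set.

{0}

interior: largest open inside A is {2,1} (from ∅, {2}, {2,1})
cl via duality: int({0}) = ∅, so X∖∅ = {2,1,0}
cl∖int = {0}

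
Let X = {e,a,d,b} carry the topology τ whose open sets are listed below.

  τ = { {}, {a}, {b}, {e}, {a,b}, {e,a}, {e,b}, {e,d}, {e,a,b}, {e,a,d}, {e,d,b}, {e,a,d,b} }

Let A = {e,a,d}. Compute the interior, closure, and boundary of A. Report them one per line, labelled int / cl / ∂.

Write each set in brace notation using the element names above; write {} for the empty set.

int(A) = {e,a,d}
cl(A)  = {e,a,d}
∂A     = {}

interior: largest open inside A is {e,a,d} (from {}, {e}, {a}, {e,a}, {e,d}, {e,a,d})
cl via duality: int({b}) = {b}, so X∖{b} = {e,a,d}
cl∖int = {}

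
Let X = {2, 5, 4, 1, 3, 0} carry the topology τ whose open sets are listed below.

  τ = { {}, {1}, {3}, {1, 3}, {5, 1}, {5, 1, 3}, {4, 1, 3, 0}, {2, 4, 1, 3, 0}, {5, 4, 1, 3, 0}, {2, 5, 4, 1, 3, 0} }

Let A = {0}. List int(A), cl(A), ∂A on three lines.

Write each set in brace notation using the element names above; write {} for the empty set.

U open, U⊆A: {}. int(A) = ⋃ = {}
X∖A={2, 5, 4, 1, 3}, int(X∖A)={5, 1, 3}, hence cl(A)={2, 4, 0}
∂A: remove int from cl → {2, 4, 0}

int(A) = {}
cl(A)  = {2, 4, 0}
∂A     = {2, 4, 0}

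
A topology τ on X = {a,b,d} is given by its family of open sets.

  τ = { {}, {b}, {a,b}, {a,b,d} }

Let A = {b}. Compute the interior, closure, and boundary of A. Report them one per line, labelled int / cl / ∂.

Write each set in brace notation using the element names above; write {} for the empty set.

int(A) = {b}
cl(A)  = {a,b,d}
∂A     = {a,d}

open subsets of A: {}, {b}; so int(A) = {b}
closure: X∖int(X∖A) = X∖{} = {a,b,d}
∂A = {a,b,d} minus {b} = {a,d}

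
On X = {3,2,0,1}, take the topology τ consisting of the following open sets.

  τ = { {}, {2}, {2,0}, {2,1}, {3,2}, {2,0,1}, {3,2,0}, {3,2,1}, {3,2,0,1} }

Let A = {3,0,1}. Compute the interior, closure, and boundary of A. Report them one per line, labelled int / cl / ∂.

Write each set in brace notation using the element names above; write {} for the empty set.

opens ⊆ A: {}; union → int = {}
complement {2}; its interior {2}; cl(A) = X∖{2} = {3,0,1}
boundary = {3,0,1} ∖ {} = {3,0,1}

int(A) = {}
cl(A)  = {3,0,1}
∂A     = {3,0,1}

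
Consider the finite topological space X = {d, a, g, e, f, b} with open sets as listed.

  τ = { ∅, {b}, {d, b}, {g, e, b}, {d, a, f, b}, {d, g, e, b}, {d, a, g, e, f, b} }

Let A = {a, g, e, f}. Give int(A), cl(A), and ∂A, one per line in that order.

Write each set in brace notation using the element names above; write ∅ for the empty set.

int(A) = ∅
cl(A)  = {a, g, e, f}
∂A     = {a, g, e, f}

U open, U⊆A: ∅. int(A) = ⋃ = ∅
X∖A={d, b}, int(X∖A)={d, b}, hence cl(A)={a, g, e, f}
∂A: remove int from cl → {a, g, e, f}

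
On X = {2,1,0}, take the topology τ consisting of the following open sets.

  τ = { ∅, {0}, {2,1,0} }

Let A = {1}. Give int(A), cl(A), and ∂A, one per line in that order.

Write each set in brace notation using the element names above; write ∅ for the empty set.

opens ⊆ A: ∅; union → int = ∅
complement {2,0}; its interior {0}; cl(A) = X∖{0} = {2,1}
boundary = {2,1} ∖ ∅ = {2,1}

int(A) = ∅
cl(A)  = {2,1}
∂A     = {2,1}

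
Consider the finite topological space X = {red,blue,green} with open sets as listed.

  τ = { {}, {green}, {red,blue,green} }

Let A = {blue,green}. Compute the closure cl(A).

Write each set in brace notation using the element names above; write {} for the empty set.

{red,blue,green}

complement {red}; its interior {}; cl(A) = X∖{} = {red,blue,green}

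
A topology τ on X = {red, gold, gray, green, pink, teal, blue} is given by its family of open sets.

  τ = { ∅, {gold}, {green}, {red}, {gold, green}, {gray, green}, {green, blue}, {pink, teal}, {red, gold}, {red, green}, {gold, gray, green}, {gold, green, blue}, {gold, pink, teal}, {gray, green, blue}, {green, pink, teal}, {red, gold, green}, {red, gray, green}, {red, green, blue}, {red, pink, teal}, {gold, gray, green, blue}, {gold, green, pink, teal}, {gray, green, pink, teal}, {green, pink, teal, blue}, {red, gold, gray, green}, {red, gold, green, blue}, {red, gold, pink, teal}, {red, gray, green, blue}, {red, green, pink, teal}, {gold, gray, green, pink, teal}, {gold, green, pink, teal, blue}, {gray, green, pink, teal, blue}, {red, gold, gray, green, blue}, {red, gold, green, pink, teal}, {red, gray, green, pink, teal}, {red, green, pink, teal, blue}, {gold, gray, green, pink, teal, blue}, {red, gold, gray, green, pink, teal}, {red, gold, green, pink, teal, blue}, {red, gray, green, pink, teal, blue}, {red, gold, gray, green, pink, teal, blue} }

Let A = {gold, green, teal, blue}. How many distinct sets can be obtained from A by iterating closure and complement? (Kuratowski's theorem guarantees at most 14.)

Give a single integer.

8

cl via duality: int({red, gray, pink}) = {red}, so X∖{red} = {gold, gray, green, pink, teal, blue}
Write k for closure, c for complement:
  1. A     = {gold, green, teal, blue}
  2. kA    = {gold, gray, green, pink, teal, blue}
  3. cA    = {red, gray, pink}
  4. ckA   = {red}
  5. kcA   = {red, gray, pink, teal}
  6. ckcA  = {gold, green, blue}
  7. kckcA = {gold, gray, green, blue}
  8. ckckcA = {red, pink, teal}
applying k or c yields no new set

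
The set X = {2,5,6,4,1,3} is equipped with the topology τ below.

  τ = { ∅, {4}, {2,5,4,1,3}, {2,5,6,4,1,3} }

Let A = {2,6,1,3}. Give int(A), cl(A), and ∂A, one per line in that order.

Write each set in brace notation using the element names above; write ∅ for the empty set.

int(A) = ∅
cl(A)  = {2,5,6,1,3}
∂A     = {2,5,6,1,3}

interior: largest open inside A is ∅ (from ∅)
cl via duality: int({5,4}) = {4}, so X∖{4} = {2,5,6,1,3}
cl∖int = {2,5,6,1,3}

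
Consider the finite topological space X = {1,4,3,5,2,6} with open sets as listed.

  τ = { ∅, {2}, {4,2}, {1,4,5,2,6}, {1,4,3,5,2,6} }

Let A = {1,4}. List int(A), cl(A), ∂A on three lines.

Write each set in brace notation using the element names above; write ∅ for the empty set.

interior: largest open inside A is ∅ (from ∅)
cl via duality: int({3,5,2,6}) = {2}, so X∖{2} = {1,4,3,5,6}
cl∖int = {1,4,3,5,6}

int(A) = ∅
cl(A)  = {1,4,3,5,6}
∂A     = {1,4,3,5,6}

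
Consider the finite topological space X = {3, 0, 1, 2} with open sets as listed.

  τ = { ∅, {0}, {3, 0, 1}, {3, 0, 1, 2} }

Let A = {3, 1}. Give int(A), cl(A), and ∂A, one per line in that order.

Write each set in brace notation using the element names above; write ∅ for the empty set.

U open, U⊆A: ∅. int(A) = ⋃ = ∅
X∖A={0, 2}, int(X∖A)={0}, hence cl(A)={3, 1, 2}
∂A: remove int from cl → {3, 1, 2}

int(A) = ∅
cl(A)  = {3, 1, 2}
∂A     = {3, 1, 2}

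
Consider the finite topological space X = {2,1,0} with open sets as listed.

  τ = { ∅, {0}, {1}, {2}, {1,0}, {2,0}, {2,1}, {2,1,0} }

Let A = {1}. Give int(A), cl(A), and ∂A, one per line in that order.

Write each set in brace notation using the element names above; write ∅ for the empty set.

interior: largest open inside A is {1} (from ∅, {1})
cl via duality: int({2,0}) = {2,0}, so X∖{2,0} = {1}
cl∖int = ∅

int(A) = {1}
cl(A)  = {1}
∂A     = ∅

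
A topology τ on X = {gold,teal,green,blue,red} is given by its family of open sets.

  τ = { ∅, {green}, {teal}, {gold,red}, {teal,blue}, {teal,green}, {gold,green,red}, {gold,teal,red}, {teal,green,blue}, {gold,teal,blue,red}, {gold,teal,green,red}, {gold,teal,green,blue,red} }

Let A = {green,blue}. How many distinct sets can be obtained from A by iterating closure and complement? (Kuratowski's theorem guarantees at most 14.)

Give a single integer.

4

X∖A={gold,teal,red}, int(X∖A)={gold,teal,red}, hence cl(A)={green,blue}
Orbit (k=closure, c=complement):
  1. A     = {green,blue}
  2. cA    = {gold,teal,red}
  3. kcA   = {gold,teal,blue,red}
  4. ckcA  = {green}
(closed under both — stop)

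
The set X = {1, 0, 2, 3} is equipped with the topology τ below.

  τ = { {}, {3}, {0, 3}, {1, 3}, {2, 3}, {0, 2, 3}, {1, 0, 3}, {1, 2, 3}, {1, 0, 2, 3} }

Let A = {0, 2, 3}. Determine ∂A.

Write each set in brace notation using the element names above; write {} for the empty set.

open subsets of A: {}, {3}, {0, 3}, {2, 3}, {0, 2, 3}; so int(A) = {0, 2, 3}
closure: X∖int(X∖A) = X∖{} = {1, 0, 2, 3}
∂A = {1, 0, 2, 3} minus {0, 2, 3} = {1}

{1}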